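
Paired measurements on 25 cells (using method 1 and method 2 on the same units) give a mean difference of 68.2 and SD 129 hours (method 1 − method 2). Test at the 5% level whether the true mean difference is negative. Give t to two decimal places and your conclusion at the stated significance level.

t = 2.64; fail to reject H0

H0: μ_d = 0; H1: μ_d < 0 (paired t-test on the differences, left-tailed).
t = d̄/(s_d/√n) = 68.2/(129/√25) = 2.64
df = n − 1 = 24
p-value = P(T ≤ 2.64) ≈ 0.993
Since p ≈ 0.993 > α = 0.05, fail to reject H0; the evidence is not statistically significant.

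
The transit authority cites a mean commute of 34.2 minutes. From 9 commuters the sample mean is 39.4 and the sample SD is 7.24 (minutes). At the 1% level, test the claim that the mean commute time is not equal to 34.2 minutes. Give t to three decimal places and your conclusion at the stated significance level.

t = 2.155; fail to reject H0

H0: μ = 34.2; H1: μ ≠ 34.2 (one-sample t-test, two-sided).
t = (x̄ − μ₀)/(s/√n) = (39.4 − 34.2)/(7.24/√9) = 2.155
df = n − 1 = 8
Two-sided p-value ≈ 0.0633
Since p ≈ 0.0633 > α = 0.01, fail to reject H0; the data do not provide sufficient evidence against H0.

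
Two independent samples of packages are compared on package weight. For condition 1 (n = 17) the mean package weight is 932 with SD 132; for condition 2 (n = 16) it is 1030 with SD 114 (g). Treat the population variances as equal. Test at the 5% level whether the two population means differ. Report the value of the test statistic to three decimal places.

-2.276

Let group 1 = condition 1, group 2 = condition 2. H0: μ_1 = μ_2; H1: μ_1 ≠ μ_2 (two-sample pooled-variance t-test, two-sided).
s_p² = [(17−1)·132² + (16−1)·114²]/(17+16−2) = 15281.4
t = (932 − 1030)/√[15281.4·(1/17 + 1/16)] = -2.276
df = n₁ + n₂ − 2 = 31
Two-sided p-value ≈ 0.0299
Since p ≈ 0.0299 < α = 0.05, reject H0; the evidence is statistically significant.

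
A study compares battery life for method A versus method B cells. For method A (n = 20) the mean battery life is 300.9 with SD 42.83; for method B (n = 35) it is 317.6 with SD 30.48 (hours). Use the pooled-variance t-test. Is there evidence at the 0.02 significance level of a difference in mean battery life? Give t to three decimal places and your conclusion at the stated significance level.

Let group 1 = method A, group 2 = method B. H0: μ_1 = μ_2; H1: μ_1 ≠ μ_2 (two-sample pooled-variance t-test, two-sided).
s_p² = [(20−1)·42.83² + (35−1)·30.48²]/(20+35−2) = 1253.6
t = (300.9 − 317.6)/√[1253.6·(1/20 + 1/35)] = -1.683
df = n₁ + n₂ − 2 = 53
Two-sided p-value ≈ 0.0983
Since p ≈ 0.0983 > α = 0.02, fail to reject H0; the evidence is not statistically significant.

t = -1.683; fail to reject H0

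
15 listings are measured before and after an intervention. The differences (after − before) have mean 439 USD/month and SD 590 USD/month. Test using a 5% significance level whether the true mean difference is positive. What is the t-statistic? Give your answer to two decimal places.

H0: μ_d = 0; H1: μ_d > 0 (paired t-test on the differences, right-tailed).
t = d̄/(s_d/√n) = 439/(590/√15) = 2.88
df = n − 1 = 14
p-value = P(T ≥ 2.88) ≈ 0.006
Since p ≈ 0.006 < α = 0.05, reject H0; the evidence is statistically significant.

2.88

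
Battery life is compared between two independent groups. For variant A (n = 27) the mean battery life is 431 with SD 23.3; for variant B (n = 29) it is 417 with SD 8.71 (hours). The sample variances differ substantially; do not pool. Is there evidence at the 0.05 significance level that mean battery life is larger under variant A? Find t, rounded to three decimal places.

2.937

Let group 1 = variant A, group 2 = variant B. H0: μ_1 = μ_2; H1: μ_1 > μ_2 (Welch's two-sample t-test, right-tailed).
t = (x̄_1 − x̄_2)/√(s_1²/n_1 + s_2²/n_2) = (431 − 417)/√(23.3²/27 + 8.71²/29) = 2.937
Welch–Satterthwaite df ≈ 32.69
p-value = P(T ≥ 2.937) ≈ 0.003
Since p ≈ 0.003 < α = 0.05, reject H0; the evidence is statistically significant.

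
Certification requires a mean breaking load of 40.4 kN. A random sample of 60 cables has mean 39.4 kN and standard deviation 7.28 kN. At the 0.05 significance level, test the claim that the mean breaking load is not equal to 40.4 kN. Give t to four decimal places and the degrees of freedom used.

H0: μ = 40.4; H1: μ ≠ 40.4 (one-sample t-test, two-sided).
t = (x̄ − μ₀)/(s/√n) = (39.4 − 40.4)/(7.28/√60) = -1.0640
df = n − 1 = 59
Two-sided p-value ≈ 0.2917
Since p ≈ 0.2917 > α = 0.05, fail to reject H0; the data do not provide sufficient evidence against H0.

t = -1.0640, df = 59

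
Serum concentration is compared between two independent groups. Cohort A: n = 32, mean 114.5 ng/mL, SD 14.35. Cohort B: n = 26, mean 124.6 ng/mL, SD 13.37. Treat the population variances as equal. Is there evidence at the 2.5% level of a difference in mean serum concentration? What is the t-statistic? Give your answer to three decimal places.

-2.748

Let group 1 = cohort A, group 2 = cohort B. H0: μ_1 = μ_2; H1: μ_1 ≠ μ_2 (two-sample pooled-variance t-test, two-sided).
s_p² = [(32−1)·14.35² + (26−1)·13.37²]/(32+26−2) = 193.795
t = (114.5 − 124.6)/√[193.795·(1/32 + 1/26)] = -2.748
df = n₁ + n₂ − 2 = 56
Two-sided p-value ≈ 0.008
Since p ≈ 0.008 < α = 0.025, reject H0; the evidence is statistically significant.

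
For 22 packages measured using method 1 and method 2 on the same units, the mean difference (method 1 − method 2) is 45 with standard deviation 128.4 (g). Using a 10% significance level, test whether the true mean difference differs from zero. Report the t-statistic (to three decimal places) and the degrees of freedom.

H0: μ_d = 0; H1: μ_d ≠ 0 (paired t-test on the differences, two-sided).
t = d̄/(s_d/√n) = 45/(128.4/√22) = 1.644
df = n − 1 = 21
Two-sided p-value ≈ 0.115
Since p ≈ 0.115 > α = 0.1, fail to reject H0; the evidence is not statistically significant.

t = 1.644, df = 21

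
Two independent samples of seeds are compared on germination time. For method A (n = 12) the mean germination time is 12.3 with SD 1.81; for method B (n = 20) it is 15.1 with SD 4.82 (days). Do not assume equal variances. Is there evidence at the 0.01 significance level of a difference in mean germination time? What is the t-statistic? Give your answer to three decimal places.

Let group 1 = method A, group 2 = method B. H0: μ_1 = μ_2; H1: μ_1 ≠ μ_2 (Welch's two-sample t-test, two-sided).
t = (x̄_1 − x̄_2)/√(s_1²/n_1 + s_2²/n_2) = (12.3 − 15.1)/√(1.81²/12 + 4.82²/20) = -2.338
Welch–Satterthwaite df ≈ 26.46
Two-sided p-value ≈ 0.027
Since p ≈ 0.027 > α = 0.01, fail to reject H0; the evidence is not statistically significant.

-2.338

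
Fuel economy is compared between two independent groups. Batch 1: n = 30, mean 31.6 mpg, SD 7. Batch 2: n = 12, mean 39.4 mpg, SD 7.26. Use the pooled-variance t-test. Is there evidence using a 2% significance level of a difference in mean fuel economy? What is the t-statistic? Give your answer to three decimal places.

-3.229

Let group 1 = batch 1, group 2 = batch 2. H0: μ_1 = μ_2; H1: μ_1 ≠ μ_2 (two-sample pooled-variance t-test, two-sided).
s_p² = [(30−1)·7² + (12−1)·7.26²]/(30+12−2) = 50.0196
t = (31.6 − 39.4)/√[50.0196·(1/30 + 1/12)] = -3.229
df = n₁ + n₂ − 2 = 40
Two-sided p-value ≈ 0.002
Since p ≈ 0.002 < α = 0.02, reject H0; the data support H1.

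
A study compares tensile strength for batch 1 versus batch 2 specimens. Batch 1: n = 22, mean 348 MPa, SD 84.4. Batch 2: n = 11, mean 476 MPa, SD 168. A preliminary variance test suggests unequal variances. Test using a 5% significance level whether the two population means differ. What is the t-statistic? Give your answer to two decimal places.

-2.38

Let group 1 = batch 1, group 2 = batch 2. H0: μ_1 = μ_2; H1: μ_1 ≠ μ_2 (Welch's two-sample t-test, two-sided).
t = (x̄_1 − x̄_2)/√(s_1²/n_1 + s_2²/n_2) = (348 − 476)/√(84.4²/22 + 168²/11) = -2.38
Welch–Satterthwaite df ≈ 12.59
Two-sided p-value ≈ 0.0338
Since p ≈ 0.0338 < α = 0.05, reject H0; the evidence is statistically significant.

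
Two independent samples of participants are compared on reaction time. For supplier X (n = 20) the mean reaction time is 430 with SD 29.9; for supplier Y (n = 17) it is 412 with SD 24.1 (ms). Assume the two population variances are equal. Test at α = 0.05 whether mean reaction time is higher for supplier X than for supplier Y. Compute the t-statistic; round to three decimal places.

1.991

Let group 1 = supplier X, group 2 = supplier Y. H0: μ_1 = μ_2; H1: μ_1 > μ_2 (two-sample pooled-variance t-test, right-tailed).
s_p² = [(20−1)·29.9² + (17−1)·24.1²]/(20+17−2) = 750.833
t = (430 − 412)/√[750.833·(1/20 + 1/17)] = 1.991
df = n₁ + n₂ − 2 = 35
p-value = P(T ≥ 1.991) ≈ 0.027
Since p ≈ 0.027 < α = 0.05, reject H0; the data support H1.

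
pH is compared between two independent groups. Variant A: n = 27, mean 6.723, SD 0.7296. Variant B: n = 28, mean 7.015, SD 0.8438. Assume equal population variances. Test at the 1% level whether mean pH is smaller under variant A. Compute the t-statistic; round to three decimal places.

-1.371

Let group 1 = variant A, group 2 = variant B. H0: μ_1 = μ_2; H1: μ_1 < μ_2 (two-sample pooled-variance t-test, left-tailed).
s_p² = [(27−1)·0.7296² + (28−1)·0.8438²]/(27+28−2) = 0.623852
t = (6.723 − 7.015)/√[0.623852·(1/27 + 1/28)] = -1.371
df = n₁ + n₂ − 2 = 53
p-value = P(T ≤ -1.371) ≈ 0.0881
Since p ≈ 0.0881 > α = 0.01, fail to reject H0; the evidence is not statistically significant.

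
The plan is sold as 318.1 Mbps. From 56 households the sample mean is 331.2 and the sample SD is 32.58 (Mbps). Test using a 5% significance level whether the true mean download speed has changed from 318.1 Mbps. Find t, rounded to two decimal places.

H0: μ = 318.1; H1: μ ≠ 318.1 (one-sample t-test, two-sided).
t = (x̄ − μ₀)/(s/√n) = (331.2 − 318.1)/(32.58/√56) = 3.01
df = n − 1 = 55
Two-sided p-value ≈ 0.004
Since p ≈ 0.004 < α = 0.05, reject H0; the evidence is statistically significant.

3.01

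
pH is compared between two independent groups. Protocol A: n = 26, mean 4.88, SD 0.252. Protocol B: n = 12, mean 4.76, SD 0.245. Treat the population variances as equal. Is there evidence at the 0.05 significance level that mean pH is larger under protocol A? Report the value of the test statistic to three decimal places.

Let group 1 = protocol A, group 2 = protocol B. H0: μ_1 = μ_2; H1: μ_1 > μ_2 (two-sample pooled-variance t-test, right-tailed).
s_p² = [(26−1)·0.252² + (12−1)·0.245²]/(26+12−2) = 0.062441
t = (4.88 − 4.76)/√[0.062441·(1/26 + 1/12)] = 1.376
df = n₁ + n₂ − 2 = 36
p-value = P(T ≥ 1.376) ≈ 0.0887
Since p ≈ 0.0887 > α = 0.05, fail to reject H0; the data do not provide sufficient evidence against H0.

1.376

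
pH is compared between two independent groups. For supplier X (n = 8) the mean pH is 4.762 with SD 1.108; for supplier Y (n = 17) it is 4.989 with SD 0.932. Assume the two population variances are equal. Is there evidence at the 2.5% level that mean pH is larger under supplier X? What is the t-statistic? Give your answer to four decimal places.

Let group 1 = supplier X, group 2 = supplier Y. H0: μ_1 = μ_2; H1: μ_1 > μ_2 (two-sample pooled-variance t-test, right-tailed).
s_p² = [(8−1)·1.108² + (17−1)·0.932²]/(8+17−2) = 0.977897
t = (4.762 − 4.989)/√[0.977897·(1/8 + 1/17)] = -0.5354
df = n₁ + n₂ − 2 = 23
p-value = P(T ≥ -0.5354) ≈ 0.701
Since p ≈ 0.701 > α = 0.025, fail to reject H0; the evidence is not statistically significant.

-0.5354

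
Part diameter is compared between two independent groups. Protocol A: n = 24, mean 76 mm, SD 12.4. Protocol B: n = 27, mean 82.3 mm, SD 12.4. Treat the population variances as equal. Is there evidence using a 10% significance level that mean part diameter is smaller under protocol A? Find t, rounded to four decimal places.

-1.8110

Let group 1 = protocol A, group 2 = protocol B. H0: μ_1 = μ_2; H1: μ_1 < μ_2 (two-sample pooled-variance t-test, left-tailed).
s_p² = [(24−1)·12.4² + (27−1)·12.4²]/(24+27−2) = 153.76
t = (76 − 82.3)/√[153.76·(1/24 + 1/27)] = -1.8110
df = n₁ + n₂ − 2 = 49
p-value = P(T ≤ -1.8110) ≈ 0.0381
Since p ≈ 0.0381 < α = 0.1, reject H0; the evidence is statistically significant.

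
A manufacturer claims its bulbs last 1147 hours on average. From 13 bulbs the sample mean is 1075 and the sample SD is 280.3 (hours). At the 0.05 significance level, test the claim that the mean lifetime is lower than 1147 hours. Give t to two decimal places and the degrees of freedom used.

H0: μ = 1147; H1: μ < 1147 (one-sample t-test, left-tailed).
t = (x̄ − μ₀)/(s/√n) = (1075 − 1147)/(280.3/√13) = -0.93
df = n − 1 = 12
p-value = P(T ≤ -0.93) ≈ 0.186
Since p ≈ 0.186 > α = 0.05, fail to reject H0; the data do not provide sufficient evidence against H0.

t = -0.93, df = 12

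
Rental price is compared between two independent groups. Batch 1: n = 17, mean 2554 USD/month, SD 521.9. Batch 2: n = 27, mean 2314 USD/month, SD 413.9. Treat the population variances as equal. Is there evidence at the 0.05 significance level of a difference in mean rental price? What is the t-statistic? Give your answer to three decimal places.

Let group 1 = batch 1, group 2 = batch 2. H0: μ_1 = μ_2; H1: μ_1 ≠ μ_2 (two-sample pooled-variance t-test, two-sided).
s_p² = [(17−1)·521.9² + (27−1)·413.9²]/(17+27−2) = 209815
t = (2554 − 2314)/√[209815·(1/17 + 1/27)] = 1.692
df = n₁ + n₂ − 2 = 42
Two-sided p-value ≈ 0.0980
Since p ≈ 0.0980 > α = 0.05, fail to reject H0; the data do not provide sufficient evidence against H0.

1.692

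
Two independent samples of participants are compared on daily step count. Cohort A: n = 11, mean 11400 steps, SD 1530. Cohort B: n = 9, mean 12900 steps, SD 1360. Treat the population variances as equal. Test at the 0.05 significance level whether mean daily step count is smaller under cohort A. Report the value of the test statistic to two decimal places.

-2.29

Let group 1 = cohort A, group 2 = cohort B. H0: μ_1 = μ_2; H1: μ_1 < μ_2 (two-sample pooled-variance t-test, left-tailed).
s_p² = [(11−1)·1530² + (9−1)·1360²]/(11+9−2) = 2122540
t = (11400 − 12900)/√[2122540·(1/11 + 1/9)] = -2.29
df = n₁ + n₂ − 2 = 18
p-value = P(T ≤ -2.29) ≈ 0.0171
Since p ≈ 0.0171 < α = 0.05, reject H0; the data support H1.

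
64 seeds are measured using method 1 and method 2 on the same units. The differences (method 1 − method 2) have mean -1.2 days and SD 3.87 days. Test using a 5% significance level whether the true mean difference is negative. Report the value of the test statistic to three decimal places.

-2.481

H0: μ_d = 0; H1: μ_d < 0 (paired t-test on the differences, left-tailed).
t = d̄/(s_d/√n) = -1.2/(3.87/√64) = -2.481
df = n − 1 = 63
p-value = P(T ≤ -2.481) ≈ 0.0079
Since p ≈ 0.0079 < α = 0.05, reject H0; the data support H1.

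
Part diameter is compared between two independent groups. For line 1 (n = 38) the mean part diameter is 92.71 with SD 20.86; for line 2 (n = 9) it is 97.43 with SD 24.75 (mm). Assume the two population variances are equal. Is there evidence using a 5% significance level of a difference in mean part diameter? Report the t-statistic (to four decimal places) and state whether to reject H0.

Let group 1 = line 1, group 2 = line 2. H0: μ_1 = μ_2; H1: μ_1 ≠ μ_2 (two-sample pooled-variance t-test, two-sided).
s_p² = [(38−1)·20.86² + (9−1)·24.75²]/(38+9−2) = 466.681
t = (92.71 − 97.43)/√[466.681·(1/38 + 1/9)] = -0.5894
df = n₁ + n₂ − 2 = 45
Two-sided p-value ≈ 0.5586
Since p ≈ 0.5586 > α = 0.05, fail to reject H0; the evidence is not statistically significant.

t = -0.5894; fail to reject H0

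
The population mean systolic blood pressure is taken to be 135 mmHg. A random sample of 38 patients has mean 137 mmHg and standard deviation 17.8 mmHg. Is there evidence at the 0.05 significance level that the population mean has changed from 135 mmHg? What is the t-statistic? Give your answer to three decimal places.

0.693

H0: μ = 135; H1: μ ≠ 135 (one-sample t-test, two-sided).
t = (x̄ − μ₀)/(s/√n) = (137 − 135)/(17.8/√38) = 0.693
df = n − 1 = 37
Two-sided p-value ≈ 0.4929
Since p ≈ 0.4929 > α = 0.05, fail to reject H0; the data do not provide sufficient evidence against H0.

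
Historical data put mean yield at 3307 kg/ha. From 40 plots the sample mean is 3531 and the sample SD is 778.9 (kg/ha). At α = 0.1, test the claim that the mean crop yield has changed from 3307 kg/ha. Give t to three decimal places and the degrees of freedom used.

H0: μ = 3307; H1: μ ≠ 3307 (one-sample t-test, two-sided).
t = (x̄ − μ₀)/(s/√n) = (3531 − 3307)/(778.9/√40) = 1.819
df = n − 1 = 39
Two-sided p-value ≈ 0.077
Since p ≈ 0.077 < α = 0.1, reject H0; the evidence is statistically significant.

t = 1.819, df = 39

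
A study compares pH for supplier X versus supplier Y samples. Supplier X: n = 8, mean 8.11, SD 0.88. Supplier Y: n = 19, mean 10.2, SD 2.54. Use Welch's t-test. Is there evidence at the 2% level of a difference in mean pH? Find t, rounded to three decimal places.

-3.164

Let group 1 = supplier X, group 2 = supplier Y. H0: μ_1 = μ_2; H1: μ_1 ≠ μ_2 (Welch's two-sample t-test, two-sided).
t = (x̄_1 − x̄_2)/√(s_1²/n_1 + s_2²/n_2) = (8.11 − 10.2)/√(0.88²/8 + 2.54²/19) = -3.164
Welch–Satterthwaite df ≈ 24.59
Two-sided p-value ≈ 0.004
Since p ≈ 0.004 < α = 0.02, reject H0; the data support H1.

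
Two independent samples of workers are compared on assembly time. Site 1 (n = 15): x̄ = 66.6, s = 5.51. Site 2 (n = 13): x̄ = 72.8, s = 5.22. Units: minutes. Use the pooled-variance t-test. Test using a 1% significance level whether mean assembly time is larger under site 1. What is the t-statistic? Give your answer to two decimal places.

-3.04

Let group 1 = site 1, group 2 = site 2. H0: μ_1 = μ_2; H1: μ_1 > μ_2 (two-sample pooled-variance t-test, right-tailed).
s_p² = [(15−1)·5.51² + (13−1)·5.22²]/(15+13−2) = 28.9239
t = (66.6 − 72.8)/√[28.9239·(1/15 + 1/13)] = -3.04
df = n₁ + n₂ − 2 = 26
p-value = P(T ≥ -3.04) ≈ 0.997
Since p ≈ 0.997 > α = 0.01, fail to reject H0; the evidence is not statistically significant.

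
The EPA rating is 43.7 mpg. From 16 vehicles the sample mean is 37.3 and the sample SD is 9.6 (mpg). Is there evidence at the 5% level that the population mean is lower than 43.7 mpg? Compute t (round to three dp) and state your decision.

H0: μ = 43.7; H1: μ < 43.7 (one-sample t-test, left-tailed).
t = (x̄ − μ₀)/(s/√n) = (37.3 − 43.7)/(9.6/√16) = -2.667
df = n − 1 = 15
p-value = P(T ≤ -2.667) ≈ 0.009
Since p ≈ 0.009 < α = 0.05, reject H0; the data support H1.

t = -2.667; reject H0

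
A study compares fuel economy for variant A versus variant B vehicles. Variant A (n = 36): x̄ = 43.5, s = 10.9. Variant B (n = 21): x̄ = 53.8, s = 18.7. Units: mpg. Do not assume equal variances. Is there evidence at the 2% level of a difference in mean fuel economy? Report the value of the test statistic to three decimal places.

-2.306

Let group 1 = variant A, group 2 = variant B. H0: μ_1 = μ_2; H1: μ_1 ≠ μ_2 (Welch's two-sample t-test, two-sided).
t = (x̄_1 − x̄_2)/√(s_1²/n_1 + s_2²/n_2) = (43.5 − 53.8)/√(10.9²/36 + 18.7²/21) = -2.306
Welch–Satterthwaite df ≈ 28.08
Two-sided p-value ≈ 0.0287
Since p ≈ 0.0287 > α = 0.02, fail to reject H0; the evidence is not statistically significant.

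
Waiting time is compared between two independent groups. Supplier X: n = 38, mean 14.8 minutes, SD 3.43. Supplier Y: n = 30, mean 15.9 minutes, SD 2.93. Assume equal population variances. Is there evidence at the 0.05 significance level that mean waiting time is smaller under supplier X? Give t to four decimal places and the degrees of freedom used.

t = -1.3988, df = 66

Let group 1 = supplier X, group 2 = supplier Y. H0: μ_1 = μ_2; H1: μ_1 < μ_2 (two-sample pooled-variance t-test, left-tailed).
s_p² = [(38−1)·3.43² + (30−1)·2.93²]/(38+30−2) = 10.3676
t = (14.8 − 15.9)/√[10.3676·(1/38 + 1/30)] = -1.3988
df = n₁ + n₂ − 2 = 66
p-value = P(T ≤ -1.3988) ≈ 0.0833
Since p ≈ 0.0833 > α = 0.05, fail to reject H0; the evidence is not statistically significant.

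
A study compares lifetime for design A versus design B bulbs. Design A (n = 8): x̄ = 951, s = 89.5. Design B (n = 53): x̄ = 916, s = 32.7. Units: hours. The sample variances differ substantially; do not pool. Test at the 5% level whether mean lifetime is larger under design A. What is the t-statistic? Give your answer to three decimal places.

1.095

Let group 1 = design A, group 2 = design B. H0: μ_1 = μ_2; H1: μ_1 > μ_2 (Welch's two-sample t-test, right-tailed).
t = (x̄_1 − x̄_2)/√(s_1²/n_1 + s_2²/n_2) = (951 − 916)/√(89.5²/8 + 32.7²/53) = 1.095
Welch–Satterthwaite df ≈ 7.28
p-value = P(T ≥ 1.095) ≈ 0.154
Since p ≈ 0.154 > α = 0.05, fail to reject H0; the evidence is not statistically significant.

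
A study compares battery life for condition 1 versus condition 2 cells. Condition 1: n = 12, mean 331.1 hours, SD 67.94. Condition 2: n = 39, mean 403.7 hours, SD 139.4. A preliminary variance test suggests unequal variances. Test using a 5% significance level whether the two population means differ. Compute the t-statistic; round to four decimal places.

-2.4433

Let group 1 = condition 1, group 2 = condition 2. H0: μ_1 = μ_2; H1: μ_1 ≠ μ_2 (Welch's two-sample t-test, two-sided).
t = (x̄_1 − x̄_2)/√(s_1²/n_1 + s_2²/n_2) = (331.1 − 403.7)/√(67.94²/12 + 139.4²/39) = -2.4433
Welch–Satterthwaite df ≈ 39.01
Two-sided p-value ≈ 0.0192
Since p ≈ 0.0192 < α = 0.05, reject H0; the evidence is statistically significant.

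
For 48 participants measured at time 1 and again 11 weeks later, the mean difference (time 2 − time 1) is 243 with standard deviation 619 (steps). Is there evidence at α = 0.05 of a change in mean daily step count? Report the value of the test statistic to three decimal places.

2.720

H0: μ_d = 0; H1: μ_d ≠ 0 (paired t-test on the differences, two-sided).
t = d̄/(s_d/√n) = 243/(619/√48) = 2.720
df = n − 1 = 47
Two-sided p-value ≈ 0.009
Since p ≈ 0.009 < α = 0.05, reject H0; the data support H1.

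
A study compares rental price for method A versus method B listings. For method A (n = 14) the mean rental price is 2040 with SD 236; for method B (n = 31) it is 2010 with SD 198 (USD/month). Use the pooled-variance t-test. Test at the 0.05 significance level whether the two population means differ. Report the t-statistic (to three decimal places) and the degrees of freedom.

t = 0.443, df = 43

Let group 1 = method A, group 2 = method B. H0: μ_1 = μ_2; H1: μ_1 ≠ μ_2 (two-sample pooled-variance t-test, two-sided).
s_p² = [(14−1)·236² + (31−1)·198²]/(14+31−2) = 44190
t = (2040 − 2010)/√[44190·(1/14 + 1/31)] = 0.443
df = n₁ + n₂ − 2 = 43
Two-sided p-value ≈ 0.660
Since p ≈ 0.660 > α = 0.05, fail to reject H0; the evidence is not statistically significant.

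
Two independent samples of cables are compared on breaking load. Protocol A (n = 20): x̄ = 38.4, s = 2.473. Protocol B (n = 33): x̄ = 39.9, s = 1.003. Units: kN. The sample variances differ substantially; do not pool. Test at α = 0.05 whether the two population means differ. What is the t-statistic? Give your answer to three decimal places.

-2.587

Let group 1 = protocol A, group 2 = protocol B. H0: μ_1 = μ_2; H1: μ_1 ≠ μ_2 (Welch's two-sample t-test, two-sided).
t = (x̄_1 − x̄_2)/√(s_1²/n_1 + s_2²/n_2) = (38.4 − 39.9)/√(2.473²/20 + 1.003²/33) = -2.587
Welch–Satterthwaite df ≈ 22.84
Two-sided p-value ≈ 0.0165
Since p ≈ 0.0165 < α = 0.05, reject H0; the data support H1.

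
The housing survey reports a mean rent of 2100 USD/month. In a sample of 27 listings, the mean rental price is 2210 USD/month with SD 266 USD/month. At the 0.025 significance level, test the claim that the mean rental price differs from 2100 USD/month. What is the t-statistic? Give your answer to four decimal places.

H0: μ = 2100; H1: μ ≠ 2100 (one-sample t-test, two-sided).
t = (x̄ − μ₀)/(s/√n) = (2210 − 2100)/(266/√27) = 2.1488
df = n − 1 = 26
Two-sided p-value ≈ 0.041
Since p ≈ 0.041 > α = 0.025, fail to reject H0; the data do not provide sufficient evidence against H0.

2.1488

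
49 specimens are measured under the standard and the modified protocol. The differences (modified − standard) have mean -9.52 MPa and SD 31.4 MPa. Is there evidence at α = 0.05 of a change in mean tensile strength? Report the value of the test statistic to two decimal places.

H0: μ_d = 0; H1: μ_d ≠ 0 (paired t-test on the differences, two-sided).
t = d̄/(s_d/√n) = -9.52/(31.4/√49) = -2.12
df = n − 1 = 48
Two-sided p-value ≈ 0.0390
Since p ≈ 0.0390 < α = 0.05, reject H0; the data support H1.

-2.12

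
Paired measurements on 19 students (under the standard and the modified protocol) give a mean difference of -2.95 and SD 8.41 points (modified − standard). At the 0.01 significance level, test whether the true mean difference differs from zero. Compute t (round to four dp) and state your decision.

t = -1.5290; fail to reject H0

H0: μ_d = 0; H1: μ_d ≠ 0 (paired t-test on the differences, two-sided).
t = d̄/(s_d/√n) = -2.95/(8.41/√19) = -1.5290
df = n − 1 = 18
Two-sided p-value ≈ 0.1437
Since p ≈ 0.1437 > α = 0.01, fail to reject H0; the evidence is not statistically significant.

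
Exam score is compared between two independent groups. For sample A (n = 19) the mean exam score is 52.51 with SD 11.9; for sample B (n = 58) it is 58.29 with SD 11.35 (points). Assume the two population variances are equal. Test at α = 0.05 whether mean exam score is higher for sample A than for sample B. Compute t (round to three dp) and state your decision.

Let group 1 = sample A, group 2 = sample B. H0: μ_1 = μ_2; H1: μ_1 > μ_2 (two-sample pooled-variance t-test, right-tailed).
s_p² = [(19−1)·11.9² + (58−1)·11.35²]/(19+58−2) = 131.891
t = (52.51 − 58.29)/√[131.891·(1/19 + 1/58)] = -1.904
df = n₁ + n₂ − 2 = 75
p-value = P(T ≥ -1.904) ≈ 0.970
Since p ≈ 0.970 > α = 0.05, fail to reject H0; the evidence is not statistically significant.

t = -1.904; fail to reject H0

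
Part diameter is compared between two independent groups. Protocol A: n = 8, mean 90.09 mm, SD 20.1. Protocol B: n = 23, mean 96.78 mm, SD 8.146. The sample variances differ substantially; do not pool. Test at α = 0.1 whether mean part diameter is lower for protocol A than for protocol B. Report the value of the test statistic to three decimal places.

-0.916

Let group 1 = protocol A, group 2 = protocol B. H0: μ_1 = μ_2; H1: μ_1 < μ_2 (Welch's two-sample t-test, left-tailed).
t = (x̄_1 − x̄_2)/√(s_1²/n_1 + s_2²/n_2) = (90.09 − 96.78)/√(20.1²/8 + 8.146²/23) = -0.916
Welch–Satterthwaite df ≈ 7.81
p-value = P(T ≤ -0.916) ≈ 0.194
Since p ≈ 0.194 > α = 0.1, fail to reject H0; the evidence is not statistically significant.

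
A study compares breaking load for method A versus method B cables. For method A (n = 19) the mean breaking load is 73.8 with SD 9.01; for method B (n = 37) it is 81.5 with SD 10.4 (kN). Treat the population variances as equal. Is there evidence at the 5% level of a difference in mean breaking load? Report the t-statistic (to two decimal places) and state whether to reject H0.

Let group 1 = method A, group 2 = method B. H0: μ_1 = μ_2; H1: μ_1 ≠ μ_2 (two-sample pooled-variance t-test, two-sided).
s_p² = [(19−1)·9.01² + (37−1)·10.4²]/(19+37−2) = 99.1667
t = (73.8 − 81.5)/√[99.1667·(1/19 + 1/37)] = -2.74
df = n₁ + n₂ − 2 = 54
Two-sided p-value ≈ 0.0083
Since p ≈ 0.0083 < α = 0.05, reject H0; the data support H1.

t = -2.74; reject H0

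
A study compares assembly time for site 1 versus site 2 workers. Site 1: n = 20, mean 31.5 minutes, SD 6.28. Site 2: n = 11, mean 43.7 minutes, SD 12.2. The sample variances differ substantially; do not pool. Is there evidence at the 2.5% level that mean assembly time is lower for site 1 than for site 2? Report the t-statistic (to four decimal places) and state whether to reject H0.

Let group 1 = site 1, group 2 = site 2. H0: μ_1 = μ_2; H1: μ_1 < μ_2 (Welch's two-sample t-test, left-tailed).
t = (x̄_1 − x̄_2)/√(s_1²/n_1 + s_2²/n_2) = (31.5 − 43.7)/√(6.28²/20 + 12.2²/11) = -3.0985
Welch–Satterthwaite df ≈ 12.98
p-value = P(T ≤ -3.0985) ≈ 0.004
Since p ≈ 0.004 < α = 0.025, reject H0; the evidence is statistically significant.

t = -3.0985; reject H0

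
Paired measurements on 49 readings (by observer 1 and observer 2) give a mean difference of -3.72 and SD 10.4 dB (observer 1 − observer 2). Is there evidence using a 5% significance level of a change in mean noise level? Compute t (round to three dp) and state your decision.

t = -2.504; reject H0

H0: μ_d = 0; H1: μ_d ≠ 0 (paired t-test on the differences, two-sided).
t = d̄/(s_d/√n) = -3.72/(10.4/√49) = -2.504
df = n − 1 = 48
Two-sided p-value ≈ 0.016
Since p ≈ 0.016 < α = 0.05, reject H0; the data support H1.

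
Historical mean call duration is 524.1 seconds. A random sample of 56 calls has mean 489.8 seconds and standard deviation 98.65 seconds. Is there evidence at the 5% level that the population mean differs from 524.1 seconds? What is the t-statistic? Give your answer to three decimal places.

H0: μ = 524.1; H1: μ ≠ 524.1 (one-sample t-test, two-sided).
t = (x̄ − μ₀)/(s/√n) = (489.8 − 524.1)/(98.65/√56) = -2.602
df = n − 1 = 55
Two-sided p-value ≈ 0.012
Since p ≈ 0.012 < α = 0.05, reject H0; the evidence is statistically significant.

-2.602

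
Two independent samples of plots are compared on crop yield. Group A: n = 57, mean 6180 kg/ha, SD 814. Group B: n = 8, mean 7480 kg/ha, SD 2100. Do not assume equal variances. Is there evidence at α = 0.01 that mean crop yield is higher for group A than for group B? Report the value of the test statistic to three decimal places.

-1.733

Let group 1 = group A, group 2 = group B. H0: μ_1 = μ_2; H1: μ_1 > μ_2 (Welch's two-sample t-test, right-tailed).
t = (x̄_1 − x̄_2)/√(s_1²/n_1 + s_2²/n_2) = (6180 − 7480)/√(814²/57 + 2100²/8) = -1.733
Welch–Satterthwaite df ≈ 7.30
p-value = P(T ≥ -1.733) ≈ 0.9375
Since p ≈ 0.9375 > α = 0.01, fail to reject H0; the evidence is not statistically significant.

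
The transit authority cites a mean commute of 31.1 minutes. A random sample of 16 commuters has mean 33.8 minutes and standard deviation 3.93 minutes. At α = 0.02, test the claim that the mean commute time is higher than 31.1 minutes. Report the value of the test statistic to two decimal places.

2.75

H0: μ = 31.1; H1: μ > 31.1 (one-sample t-test, right-tailed).
t = (x̄ − μ₀)/(s/√n) = (33.8 − 31.1)/(3.93/√16) = 2.75
df = n − 1 = 15
p-value = P(T ≥ 2.75) ≈ 0.007
Since p ≈ 0.007 < α = 0.02, reject H0; the evidence is statistically significant.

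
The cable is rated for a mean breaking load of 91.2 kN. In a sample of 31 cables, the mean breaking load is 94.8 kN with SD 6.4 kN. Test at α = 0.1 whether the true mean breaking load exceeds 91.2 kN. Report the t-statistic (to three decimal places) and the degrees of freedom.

H0: μ = 91.2; H1: μ > 91.2 (one-sample t-test, right-tailed).
t = (x̄ − μ₀)/(s/√n) = (94.8 − 91.2)/(6.4/√31) = 3.132
df = n − 1 = 30
p-value = P(T ≥ 3.132) ≈ 0.0019
Since p ≈ 0.0019 < α = 0.1, reject H0; the evidence is statistically significant.

t = 3.132, df = 30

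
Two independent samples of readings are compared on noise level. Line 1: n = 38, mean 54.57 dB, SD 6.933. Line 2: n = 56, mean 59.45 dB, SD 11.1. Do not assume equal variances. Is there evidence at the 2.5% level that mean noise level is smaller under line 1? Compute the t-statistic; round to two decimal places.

-2.62

Let group 1 = line 1, group 2 = line 2. H0: μ_1 = μ_2; H1: μ_1 < μ_2 (Welch's two-sample t-test, left-tailed).
t = (x̄_1 − x̄_2)/√(s_1²/n_1 + s_2²/n_2) = (54.57 − 59.45)/√(6.933²/38 + 11.1²/56) = -2.62
Welch–Satterthwaite df ≈ 91.48
p-value = P(T ≤ -2.62) ≈ 0.005
Since p ≈ 0.005 < α = 0.025, reject H0; the evidence is statistically significant.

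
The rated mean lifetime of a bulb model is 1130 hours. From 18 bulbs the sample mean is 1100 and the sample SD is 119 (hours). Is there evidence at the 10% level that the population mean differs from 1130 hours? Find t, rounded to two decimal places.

H0: μ = 1130; H1: μ ≠ 1130 (one-sample t-test, two-sided).
t = (x̄ − μ₀)/(s/√n) = (1100 − 1130)/(119/√18) = -1.07
df = n − 1 = 17
Two-sided p-value ≈ 0.2998
Since p ≈ 0.2998 > α = 0.1, fail to reject H0; the data do not provide sufficient evidence against H0.

-1.07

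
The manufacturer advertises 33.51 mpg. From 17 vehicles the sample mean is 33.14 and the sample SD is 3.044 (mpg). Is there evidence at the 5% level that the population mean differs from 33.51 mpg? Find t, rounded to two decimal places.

-0.50

H0: μ = 33.51; H1: μ ≠ 33.51 (one-sample t-test, two-sided).
t = (x̄ − μ₀)/(s/√n) = (33.14 − 33.51)/(3.044/√17) = -0.50
df = n − 1 = 16
Two-sided p-value ≈ 0.623
Since p ≈ 0.623 > α = 0.05, fail to reject H0; the data do not provide sufficient evidence against H0.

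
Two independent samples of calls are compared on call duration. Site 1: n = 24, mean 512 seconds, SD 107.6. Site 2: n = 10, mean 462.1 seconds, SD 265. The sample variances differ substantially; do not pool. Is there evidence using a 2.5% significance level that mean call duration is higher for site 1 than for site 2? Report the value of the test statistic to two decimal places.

Let group 1 = site 1, group 2 = site 2. H0: μ_1 = μ_2; H1: μ_1 > μ_2 (Welch's two-sample t-test, right-tailed).
t = (x̄_1 − x̄_2)/√(s_1²/n_1 + s_2²/n_2) = (512 − 462.1)/√(107.6²/24 + 265²/10) = 0.58
Welch–Satterthwaite df ≈ 10.26
p-value = P(T ≥ 0.58) ≈ 0.2885
Since p ≈ 0.2885 > α = 0.025, fail to reject H0; the evidence is not statistically significant.

0.58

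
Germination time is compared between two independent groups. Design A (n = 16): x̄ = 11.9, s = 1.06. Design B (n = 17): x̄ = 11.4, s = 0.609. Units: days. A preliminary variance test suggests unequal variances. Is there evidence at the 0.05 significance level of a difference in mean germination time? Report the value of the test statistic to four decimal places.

1.6481

Let group 1 = design A, group 2 = design B. H0: μ_1 = μ_2; H1: μ_1 ≠ μ_2 (Welch's two-sample t-test, two-sided).
t = (x̄_1 − x̄_2)/√(s_1²/n_1 + s_2²/n_2) = (11.9 − 11.4)/√(1.06²/16 + 0.609²/17) = 1.6481
Welch–Satterthwaite df ≈ 23.63
Two-sided p-value ≈ 0.1126
Since p ≈ 0.1126 > α = 0.05, fail to reject H0; the data do not provide sufficient evidence against H0.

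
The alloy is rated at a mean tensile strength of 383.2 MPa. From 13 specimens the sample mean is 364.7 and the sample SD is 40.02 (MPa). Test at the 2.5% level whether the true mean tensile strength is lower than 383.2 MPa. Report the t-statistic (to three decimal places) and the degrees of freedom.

t = -1.667, df = 12

H0: μ = 383.2; H1: μ < 383.2 (one-sample t-test, left-tailed).
t = (x̄ − μ₀)/(s/√n) = (364.7 − 383.2)/(40.02/√13) = -1.667
df = n − 1 = 12
p-value = P(T ≤ -1.667) ≈ 0.0607
Since p ≈ 0.0607 > α = 0.025, fail to reject H0; the evidence is not statistically significant.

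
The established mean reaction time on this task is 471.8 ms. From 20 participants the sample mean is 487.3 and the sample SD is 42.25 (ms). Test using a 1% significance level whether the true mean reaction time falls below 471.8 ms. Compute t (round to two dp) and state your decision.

t = 1.64; fail to reject H0

H0: μ = 471.8; H1: μ < 471.8 (one-sample t-test, left-tailed).
t = (x̄ − μ₀)/(s/√n) = (487.3 − 471.8)/(42.25/√20) = 1.64
df = n − 1 = 19
p-value = P(T ≤ 1.64) ≈ 0.9413
Since p ≈ 0.9413 > α = 0.01, fail to reject H0; the evidence is not statistically significant.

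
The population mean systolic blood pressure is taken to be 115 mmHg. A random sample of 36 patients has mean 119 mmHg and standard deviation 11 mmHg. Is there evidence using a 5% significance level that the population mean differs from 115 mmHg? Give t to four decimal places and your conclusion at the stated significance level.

H0: μ = 115; H1: μ ≠ 115 (one-sample t-test, two-sided).
t = (x̄ − μ₀)/(s/√n) = (119 − 115)/(11/√36) = 2.1818
df = n − 1 = 35
Two-sided p-value ≈ 0.0359
Since p ≈ 0.0359 < α = 0.05, reject H0; the evidence is statistically significant.

t = 2.1818; reject H0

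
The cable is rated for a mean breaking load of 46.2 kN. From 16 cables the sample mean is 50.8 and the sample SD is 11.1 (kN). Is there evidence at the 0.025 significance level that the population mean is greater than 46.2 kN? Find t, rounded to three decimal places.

1.658

H0: μ = 46.2; H1: μ > 46.2 (one-sample t-test, right-tailed).
t = (x̄ − μ₀)/(s/√n) = (50.8 − 46.2)/(11.1/√16) = 1.658
df = n − 1 = 15
p-value = P(T ≥ 1.658) ≈ 0.0591
Since p ≈ 0.0591 > α = 0.025, fail to reject H0; the data do not provide sufficient evidence against H0.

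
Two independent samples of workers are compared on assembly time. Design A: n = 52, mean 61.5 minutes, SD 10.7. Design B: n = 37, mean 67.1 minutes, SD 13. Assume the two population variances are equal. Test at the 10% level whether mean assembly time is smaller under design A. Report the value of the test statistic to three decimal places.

Let group 1 = design A, group 2 = design B. H0: μ_1 = μ_2; H1: μ_1 < μ_2 (two-sample pooled-variance t-test, left-tailed).
s_p² = [(52−1)·10.7² + (37−1)·13²]/(52+37−2) = 137.046
t = (61.5 − 67.1)/√[137.046·(1/52 + 1/37)] = -2.224
df = n₁ + n₂ − 2 = 87
p-value = P(T ≤ -2.224) ≈ 0.014
Since p ≈ 0.014 < α = 0.1, reject H0; the evidence is statistically significant.

-2.224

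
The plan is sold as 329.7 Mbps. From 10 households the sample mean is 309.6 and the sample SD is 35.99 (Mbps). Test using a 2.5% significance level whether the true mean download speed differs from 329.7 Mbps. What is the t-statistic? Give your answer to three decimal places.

-1.766

H0: μ = 329.7; H1: μ ≠ 329.7 (one-sample t-test, two-sided).
t = (x̄ − μ₀)/(s/√n) = (309.6 − 329.7)/(35.99/√10) = -1.766
df = n − 1 = 9
Two-sided p-value ≈ 0.1112
Since p ≈ 0.1112 > α = 0.025, fail to reject H0; the evidence is not statistically significant.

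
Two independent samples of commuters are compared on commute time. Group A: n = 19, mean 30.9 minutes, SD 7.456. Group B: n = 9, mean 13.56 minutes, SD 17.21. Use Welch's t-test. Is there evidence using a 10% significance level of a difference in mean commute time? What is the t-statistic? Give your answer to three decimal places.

2.897

Let group 1 = group A, group 2 = group B. H0: μ_1 = μ_2; H1: μ_1 ≠ μ_2 (Welch's two-sample t-test, two-sided).
t = (x̄_1 − x̄_2)/√(s_1²/n_1 + s_2²/n_2) = (30.9 − 13.56)/√(7.456²/19 + 17.21²/9) = 2.897
Welch–Satterthwaite df ≈ 9.45
Two-sided p-value ≈ 0.017
Since p ≈ 0.017 < α = 0.1, reject H0; the evidence is statistically significant.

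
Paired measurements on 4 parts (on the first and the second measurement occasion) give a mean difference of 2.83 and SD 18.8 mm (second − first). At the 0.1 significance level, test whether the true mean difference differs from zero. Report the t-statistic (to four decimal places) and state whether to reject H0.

H0: μ_d = 0; H1: μ_d ≠ 0 (paired t-test on the differences, two-sided).
t = d̄/(s_d/√n) = 2.83/(18.8/√4) = 0.3011
df = n − 1 = 3
Two-sided p-value ≈ 0.783
Since p ≈ 0.783 > α = 0.1, fail to reject H0; the evidence is not statistically significant.

t = 0.3011; fail to reject H0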